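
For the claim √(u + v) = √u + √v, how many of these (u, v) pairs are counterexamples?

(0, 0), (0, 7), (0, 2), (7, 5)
1

Testing each pair:
(0, 0): LHS = 0, RHS = 0 → satisfies claim
(0, 7): LHS = √(7) ≈ 2.646, RHS = √(7) ≈ 2.646 → satisfies claim
(0, 2): LHS = √(2) ≈ 1.414, RHS = √(2) ≈ 1.414 → satisfies claim
(7, 5): LHS = 2·√(3) ≈ 3.464, RHS = √(5) + √(7) ≈ 4.882 → counterexample

That makes 1 counterexample.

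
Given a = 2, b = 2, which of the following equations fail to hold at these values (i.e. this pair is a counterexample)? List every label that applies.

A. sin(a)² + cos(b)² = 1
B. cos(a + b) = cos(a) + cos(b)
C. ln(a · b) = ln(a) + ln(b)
B

Evaluating each claim at the given values:
A. LHS = cos(2)² + sin(2)² = 1, RHS = 1 → holds here (LHS = RHS)
B. LHS = cos(4) ≈ -0.6536, RHS = 2·cos(2) ≈ -0.8323 → fails here (LHS ≠ RHS)
C. LHS = ln(4) ≈ 1.386, RHS = 2·ln(2) ≈ 1.386 → holds here (LHS = RHS)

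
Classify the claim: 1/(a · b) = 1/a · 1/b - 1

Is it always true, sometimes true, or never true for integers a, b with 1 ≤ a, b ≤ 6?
Never true

The claim fails for every pair in the range. For instance at (a, b) = (1, 4): LHS = 1/4, RHS = -3/4.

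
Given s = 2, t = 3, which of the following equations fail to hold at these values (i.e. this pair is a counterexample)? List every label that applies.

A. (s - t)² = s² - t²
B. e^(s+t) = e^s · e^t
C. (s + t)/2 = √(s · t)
A, C

Evaluating each claim at the given values:
A. LHS = 1, RHS = -5 → fails here (LHS ≠ RHS)
B. LHS = e^5 ≈ 148.4, RHS = e^5 ≈ 148.4 → holds here (LHS = RHS)
C. LHS = 5/2, RHS = √(6) ≈ 2.449 → fails here (LHS ≠ RHS)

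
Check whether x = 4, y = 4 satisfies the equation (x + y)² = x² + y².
Substituting x = 4, y = 4:

LHS = (4 + 4)² = 64
RHS = 4² + 4² = 32

LHS ≠ RHS, so the equation does not hold at this point.

Answer: Fails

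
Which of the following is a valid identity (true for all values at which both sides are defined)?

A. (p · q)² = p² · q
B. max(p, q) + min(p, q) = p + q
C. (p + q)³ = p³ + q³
A: fails at (2, 3) — LHS = 36, RHS = 12.
B: holds — e.g. at (1, 1), both sides equal 2.
C: fails at (2, 7) — LHS = 729, RHS = 351.

Answer: B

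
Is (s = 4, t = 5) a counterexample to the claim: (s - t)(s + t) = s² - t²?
Substituting s = 4, t = 5:
LHS = (4 - 5)(4 + 5) = -9
RHS = 4² - 5² = -9

The sides agree, so this pair does not disprove the claim.

Answer: No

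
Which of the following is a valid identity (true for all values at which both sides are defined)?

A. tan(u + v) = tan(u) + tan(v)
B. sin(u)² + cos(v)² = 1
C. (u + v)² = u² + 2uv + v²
A: fails at (2, 5) — LHS = tan(7) ≈ 0.8714, RHS = tan(5) + tan(2) ≈ -5.566.
B: fails at (4, 5) — LHS = cos(5)² + sin(4)² ≈ 0.6532, RHS = 1.
C: holds — e.g. at (3, 5), both sides equal 64.

Answer: C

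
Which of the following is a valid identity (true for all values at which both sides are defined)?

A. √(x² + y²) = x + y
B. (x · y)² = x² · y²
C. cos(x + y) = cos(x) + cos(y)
A: fails at (3, 7) — LHS = √(58) ≈ 7.616, RHS = 10.
B: holds — e.g. at (6, 7), both sides equal 1764.
C: fails at (1, 5) — LHS = cos(6) ≈ 0.9602, RHS = cos(5) + cos(1) ≈ 0.824.

Answer: B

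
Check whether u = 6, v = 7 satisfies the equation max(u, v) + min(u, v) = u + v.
Substituting u = 6, v = 7:

LHS = max(6, 7) + min(6, 7) = 13
RHS = 6 + 7 = 13

LHS = RHS, so the equation holds at this point.

Answer: Holds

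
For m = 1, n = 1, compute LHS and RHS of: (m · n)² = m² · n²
LHS = (1 · 1)² = 1
RHS = 1² · 1² = 1

LHS = RHS: the two sides agree.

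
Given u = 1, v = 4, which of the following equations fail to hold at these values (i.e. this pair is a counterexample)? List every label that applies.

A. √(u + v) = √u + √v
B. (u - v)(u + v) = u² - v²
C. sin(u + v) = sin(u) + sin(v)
Evaluating each claim at the given values:
A. LHS = √(5) ≈ 2.236, RHS = 3 → fails here (LHS ≠ RHS)
B. LHS = -15, RHS = -15 → holds here (LHS = RHS)
C. LHS = sin(5) ≈ -0.9589, RHS = sin(4) + sin(1) ≈ 0.08467 → fails here (LHS ≠ RHS)

Answer: A, C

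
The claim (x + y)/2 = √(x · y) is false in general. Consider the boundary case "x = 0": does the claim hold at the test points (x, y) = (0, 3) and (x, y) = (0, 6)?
No, fails at both test points

At (0, 3): LHS = 3/2 ≠ RHS = 0
At (0, 6): LHS = 3 ≠ RHS = 0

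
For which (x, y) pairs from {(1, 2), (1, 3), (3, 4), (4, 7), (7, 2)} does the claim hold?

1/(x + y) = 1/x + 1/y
None

Testing each pair:
(1, 2): LHS = 1/3, RHS = 3/2 → fails
(1, 3): LHS = 1/4, RHS = 4/3 → fails
(3, 4): LHS = 1/7, RHS = 7/12 → fails
(4, 7): LHS = 1/11, RHS = 11/28 → fails
(7, 2): LHS = 1/9, RHS = 9/14 → fails

No pair satisfies the claim.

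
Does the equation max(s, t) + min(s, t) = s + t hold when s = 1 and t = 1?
Holds

Substituting s = 1, t = 1:

LHS = max(1, 1) + min(1, 1) = 2
RHS = 1 + 1 = 2

LHS = RHS, so the equation holds at this point.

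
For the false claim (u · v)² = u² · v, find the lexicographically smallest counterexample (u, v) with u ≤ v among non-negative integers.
(u, v) = (1, 2)

At (0, 1): both sides equal 0, so it holds there.

Substituting (1, 2) into the claim:
LHS = (1 · 2)² = 4
RHS = 1² · 2 = 2

Since LHS ≠ RHS, this pair disproves the claim, and no lexicographically smaller pair (u ≤ v, non-negative integers) does.

For instance (7, 7) is also a counterexample (LHS = 2401, RHS = 343), but it's lexicographically larger.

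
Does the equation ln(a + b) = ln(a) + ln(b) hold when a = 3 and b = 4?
Fails

Substituting a = 3, b = 4:

LHS = ln(3 + 4) = ln(7) ≈ 1.946
RHS = ln(3) + ln(4) ≈ 2.485

LHS ≠ RHS, so the equation does not hold at this point.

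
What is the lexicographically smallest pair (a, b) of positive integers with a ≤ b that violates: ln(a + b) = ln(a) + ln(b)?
(a, b) = (1, 1)

Substituting (1, 1) into the claim:
LHS = ln(1 + 1) = ln(2) ≈ 0.6931
RHS = ln(1) + ln(1) = 0

Since LHS ≠ RHS, this pair disproves the claim, and no lexicographically smaller pair (a ≤ b, positive integers) does.

For instance (1, 4) is also a counterexample (LHS = ln(5) ≈ 1.609, RHS = ln(4) ≈ 1.386), but it's lexicographically larger.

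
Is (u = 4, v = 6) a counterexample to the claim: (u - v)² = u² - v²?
Substituting u = 4, v = 6:
LHS = (4 - 6)² = 4
RHS = 4² - 6² = -20

Since LHS ≠ RHS, this pair disproves the claim.

Answer: Yes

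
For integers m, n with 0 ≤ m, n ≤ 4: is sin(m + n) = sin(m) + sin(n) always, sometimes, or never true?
It holds at (m, n) = (2, 0) (both sides equal sin(2) ≈ 0.9093), but fails at (m, n) = (3, 4) (LHS = sin(7) ≈ 0.657, RHS = sin(4) + sin(3) ≈ -0.6157).

Answer: Sometimes true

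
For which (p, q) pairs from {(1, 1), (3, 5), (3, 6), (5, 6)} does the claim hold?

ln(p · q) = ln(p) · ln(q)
Testing each pair:
(1, 1): LHS = 0, RHS = 0 → holds
(3, 5): LHS = ln(15) ≈ 2.708, RHS = ln(3)·ln(5) ≈ 1.768 → fails
(3, 6): LHS = ln(18) ≈ 2.89, RHS = ln(3)·ln(6) ≈ 1.968 → fails
(5, 6): LHS = ln(30) ≈ 3.401, RHS = ln(5)·ln(6) ≈ 2.884 → fails

1 of 4 pairs satisfies the claim.

Answer: (1, 1)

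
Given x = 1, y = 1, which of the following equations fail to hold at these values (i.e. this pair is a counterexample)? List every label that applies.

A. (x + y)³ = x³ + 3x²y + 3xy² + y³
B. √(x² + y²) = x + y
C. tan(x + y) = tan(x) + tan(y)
B, C

Evaluating each claim at the given values:
A. LHS = 8, RHS = 8 → holds here (LHS = RHS)
B. LHS = √(2) ≈ 1.414, RHS = 2 → fails here (LHS ≠ RHS)
C. LHS = tan(2) ≈ -2.185, RHS = 2·tan(1) ≈ 3.115 → fails here (LHS ≠ RHS)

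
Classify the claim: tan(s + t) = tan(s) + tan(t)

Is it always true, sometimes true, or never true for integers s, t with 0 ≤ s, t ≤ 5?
It holds at (s, t) = (0, 4) (both sides equal tan(4) ≈ 1.158), but fails at (s, t) = (5, 4) (LHS = tan(9) ≈ -0.4523, RHS = tan(5) + tan(4) ≈ -2.223).

Answer: Sometimes true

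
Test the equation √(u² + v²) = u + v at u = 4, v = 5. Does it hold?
Substituting u = 4, v = 5:

LHS = √(4² + 5²) = √(41) ≈ 6.403
RHS = 4 + 5 = 9

LHS ≠ RHS, so the equation does not hold at this point.

Answer: Fails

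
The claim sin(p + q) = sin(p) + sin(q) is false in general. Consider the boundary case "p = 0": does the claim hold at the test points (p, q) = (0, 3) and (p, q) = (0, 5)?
Yes, holds at both test points

At (0, 3): LHS = sin(3) ≈ 0.1411, RHS = sin(3) ≈ 0.1411 → equal
At (0, 5): LHS = sin(5) ≈ -0.9589, RHS = sin(5) ≈ -0.9589 → equal

So the claim does hold at both of these boundary points, even though it is not an identity.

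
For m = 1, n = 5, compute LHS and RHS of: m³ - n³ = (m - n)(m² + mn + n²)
LHS = 1³ - 5³ = -124
RHS = (1 - 5)(1² + 1·5 + 5²) = -124

LHS = RHS: the two sides agree.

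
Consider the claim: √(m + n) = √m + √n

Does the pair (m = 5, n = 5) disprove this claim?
Substituting m = 5, n = 5:
LHS = √(5 + 5) = √(10) ≈ 3.162
RHS = √5 + √5 = 2·√(5) ≈ 4.472

Since LHS ≠ RHS, this pair disproves the claim.

Answer: Yes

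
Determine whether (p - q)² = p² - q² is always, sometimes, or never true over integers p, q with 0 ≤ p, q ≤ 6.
It holds at (p, q) = (1, 1) (both sides equal 0), but fails at (p, q) = (3, 4) (LHS = 1, RHS = -7).

Answer: Sometimes true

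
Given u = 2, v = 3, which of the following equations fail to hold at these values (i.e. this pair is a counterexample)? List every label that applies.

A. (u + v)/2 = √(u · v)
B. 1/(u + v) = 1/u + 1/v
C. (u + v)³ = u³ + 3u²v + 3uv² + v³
Evaluating each claim at the given values:
A. LHS = 5/2, RHS = √(6) ≈ 2.449 → fails here (LHS ≠ RHS)
B. LHS = 1/5, RHS = 5/6 → fails here (LHS ≠ RHS)
C. LHS = 125, RHS = 125 → holds here (LHS = RHS)

Answer: A, B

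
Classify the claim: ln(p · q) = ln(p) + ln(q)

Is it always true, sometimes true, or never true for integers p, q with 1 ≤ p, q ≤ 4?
Always true

The identity holds for every pair in the range. For instance at (p, q) = (1, 2): both sides equal ln(2) ≈ 0.6931.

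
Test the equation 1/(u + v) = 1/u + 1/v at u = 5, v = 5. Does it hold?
Fails

Substituting u = 5, v = 5:

LHS = 1/(5 + 5) = 1/10
RHS = 1/5 + 1/5 = 2/5

LHS ≠ RHS, so the equation does not hold at this point.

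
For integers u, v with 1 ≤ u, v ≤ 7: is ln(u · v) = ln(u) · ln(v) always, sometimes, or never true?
Sometimes true

It holds at (u, v) = (1, 1) (both sides equal 0), but fails at (u, v) = (1, 3) (LHS = ln(3) ≈ 1.099, RHS = 0).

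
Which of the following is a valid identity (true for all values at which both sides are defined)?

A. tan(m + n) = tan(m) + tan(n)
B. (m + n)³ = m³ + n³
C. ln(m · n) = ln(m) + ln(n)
A: fails at (2, 5) — LHS = tan(7) ≈ 0.8714, RHS = tan(5) + tan(2) ≈ -5.566.
B: fails at (3, 3) — LHS = 216, RHS = 54.
C: holds — e.g. at (2, 5), both sides equal ln(10) ≈ 2.303.

Answer: C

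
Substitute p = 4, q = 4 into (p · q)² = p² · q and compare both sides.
LHS = (4 · 4)² = 256
RHS = 4² · 4 = 64

LHS ≠ RHS, so the equation does not hold here.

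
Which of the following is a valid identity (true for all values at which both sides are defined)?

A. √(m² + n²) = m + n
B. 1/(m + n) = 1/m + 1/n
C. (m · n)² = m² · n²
A: fails at (2, 3) — LHS = √(13) ≈ 3.606, RHS = 5.
B: fails at (1, 4) — LHS = 1/5, RHS = 5/4.
C: holds — e.g. at (1, 5), both sides equal 25.

Answer: C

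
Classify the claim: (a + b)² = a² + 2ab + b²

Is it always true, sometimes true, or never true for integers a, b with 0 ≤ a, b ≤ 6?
Always true

The identity holds for every pair in the range. For instance at (a, b) = (6, 4): both sides equal 100.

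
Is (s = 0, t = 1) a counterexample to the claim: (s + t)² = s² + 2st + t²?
Substituting s = 0, t = 1:
LHS = (0 + 1)² = 1
RHS = 0² + 2·0·1 + 1² = 1

The sides agree, so this pair does not disprove the claim.

Answer: No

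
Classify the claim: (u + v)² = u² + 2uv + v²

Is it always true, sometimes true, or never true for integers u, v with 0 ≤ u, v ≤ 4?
Always true

The identity holds for every pair in the range. For instance at (u, v) = (1, 1): both sides equal 4.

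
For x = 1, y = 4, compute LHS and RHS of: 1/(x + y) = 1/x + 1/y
LHS = 1/(1 + 4) = 1/5
RHS = 1/1 + 1/4 = 5/4

LHS ≠ RHS, so the equation does not hold here.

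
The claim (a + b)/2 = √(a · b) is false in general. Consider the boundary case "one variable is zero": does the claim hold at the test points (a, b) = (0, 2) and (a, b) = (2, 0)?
At (0, 2): LHS = 1 ≠ RHS = 0
At (2, 0): LHS = 1 ≠ RHS = 0

Answer: No, fails at both test points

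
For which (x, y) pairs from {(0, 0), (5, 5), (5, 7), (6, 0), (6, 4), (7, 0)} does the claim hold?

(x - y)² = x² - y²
Testing each pair:
(0, 0): LHS = 0, RHS = 0 → holds
(5, 5): LHS = 0, RHS = 0 → holds
(5, 7): LHS = 4, RHS = -24 → fails
(6, 0): LHS = 36, RHS = 36 → holds
(6, 4): LHS = 4, RHS = 20 → fails
(7, 0): LHS = 49, RHS = 49 → holds

4 of 6 pairs satisfy the claim.

Answer: (0, 0), (5, 5), (6, 0), (7, 0)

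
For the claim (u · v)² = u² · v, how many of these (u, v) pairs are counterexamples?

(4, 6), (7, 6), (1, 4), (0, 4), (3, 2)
Testing each pair:
(4, 6): LHS = 576, RHS = 96 → counterexample
(7, 6): LHS = 1764, RHS = 294 → counterexample
(1, 4): LHS = 16, RHS = 4 → counterexample
(0, 4): LHS = 0, RHS = 0 → satisfies claim
(3, 2): LHS = 36, RHS = 18 → counterexample

That makes 4 counterexamples.

Answer: 4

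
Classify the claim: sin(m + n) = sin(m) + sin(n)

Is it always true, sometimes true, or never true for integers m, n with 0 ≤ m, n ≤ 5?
Sometimes true

It holds at (m, n) = (0, 1) (both sides equal sin(1) ≈ 0.8415), but fails at (m, n) = (1, 2) (LHS = sin(3) ≈ 0.1411, RHS = sin(1) + sin(2) ≈ 1.751).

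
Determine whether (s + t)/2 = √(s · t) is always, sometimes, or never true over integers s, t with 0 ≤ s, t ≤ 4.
Sometimes true

It holds at (s, t) = (1, 1) (both sides equal 1), but fails at (s, t) = (0, 4) (LHS = 2, RHS = 0).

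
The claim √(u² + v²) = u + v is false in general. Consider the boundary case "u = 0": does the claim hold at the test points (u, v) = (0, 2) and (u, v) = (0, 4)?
At (0, 2): LHS = 2, RHS = 2 → equal
At (0, 4): LHS = 4, RHS = 4 → equal

So the claim does hold at both of these boundary points, even though it is not an identity.

Answer: Yes, holds at both test points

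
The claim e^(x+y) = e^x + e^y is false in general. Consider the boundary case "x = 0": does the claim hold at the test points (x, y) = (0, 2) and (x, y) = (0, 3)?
No, fails at both test points

At (0, 2): LHS = e^2 ≈ 7.389 ≠ RHS = 1 + e^2 ≈ 8.389
At (0, 3): LHS = e^3 ≈ 20.09 ≠ RHS = 1 + e^3 ≈ 21.09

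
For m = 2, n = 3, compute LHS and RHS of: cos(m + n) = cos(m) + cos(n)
LHS = cos(2 + 3) = cos(5) ≈ 0.2837
RHS = cos(2) + cos(3) ≈ -1.406

LHS ≠ RHS (they differ by about 1.69), so the equation does not hold here.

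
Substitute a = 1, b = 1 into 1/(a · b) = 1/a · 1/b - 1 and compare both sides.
LHS = 1/(1 · 1) = 1
RHS = 1/1 · 1/1 - 1 = 0

LHS ≠ RHS, so the equation does not hold here.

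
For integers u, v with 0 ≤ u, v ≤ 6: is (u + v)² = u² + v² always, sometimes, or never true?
Sometimes true

It holds at (u, v) = (5, 0) (both sides equal 25), but fails at (u, v) = (3, 5) (LHS = 64, RHS = 34).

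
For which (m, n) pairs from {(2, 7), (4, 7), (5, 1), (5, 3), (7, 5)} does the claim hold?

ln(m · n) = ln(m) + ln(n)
Testing each pair:
(2, 7): LHS = ln(14) ≈ 2.639, RHS = ln(2) + ln(7) ≈ 2.639 → holds
(4, 7): LHS = ln(28) ≈ 3.332, RHS = ln(4) + ln(7) ≈ 3.332 → holds
(5, 1): LHS = ln(5) ≈ 1.609, RHS = ln(5) ≈ 1.609 → holds
(5, 3): LHS = ln(15) ≈ 2.708, RHS = ln(3) + ln(5) ≈ 2.708 → holds
(7, 5): LHS = ln(35) ≈ 3.555, RHS = ln(5) + ln(7) ≈ 3.555 → holds

Every pair satisfies the claim.

Answer: All pairs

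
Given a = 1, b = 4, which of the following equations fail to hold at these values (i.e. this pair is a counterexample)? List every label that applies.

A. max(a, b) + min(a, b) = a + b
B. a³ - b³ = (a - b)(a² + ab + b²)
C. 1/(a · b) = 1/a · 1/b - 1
C

Evaluating each claim at the given values:
A. LHS = 5, RHS = 5 → holds here (LHS = RHS)
B. LHS = -63, RHS = -63 → holds here (LHS = RHS)
C. LHS = 1/4, RHS = -3/4 → fails here (LHS ≠ RHS)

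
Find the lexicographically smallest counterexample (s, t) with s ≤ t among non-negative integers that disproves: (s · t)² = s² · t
(s, t) = (1, 2)

Substituting (1, 2) into the claim:
LHS = (1 · 2)² = 4
RHS = 1² · 2 = 2

Since LHS ≠ RHS, this pair disproves the claim, and no lexicographically smaller pair (s ≤ t, non-negative integers) does.

For instance (3, 5) is also a counterexample (LHS = 225, RHS = 45), but it's lexicographically larger.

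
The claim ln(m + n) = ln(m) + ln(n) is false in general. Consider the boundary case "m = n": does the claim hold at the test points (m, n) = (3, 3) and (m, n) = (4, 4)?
No, fails at both test points

At (3, 3): LHS = ln(6) ≈ 1.792 ≠ RHS = 2·ln(3) ≈ 2.197
At (4, 4): LHS = ln(8) ≈ 2.079 ≠ RHS = 2·ln(4) ≈ 2.773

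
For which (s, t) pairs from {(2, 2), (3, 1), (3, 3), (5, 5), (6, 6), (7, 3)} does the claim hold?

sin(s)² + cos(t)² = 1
(2, 2), (3, 3), (5, 5), (6, 6)

Testing each pair:
(2, 2): LHS = cos(2)² + sin(2)² = 1, RHS = 1 → holds
(3, 1): LHS = sin(3)² + cos(1)² ≈ 0.3118, RHS = 1 → fails
(3, 3): LHS = sin(3)² + cos(3)² = 1, RHS = 1 → holds
(5, 5): LHS = cos(5)² + sin(5)² = 1, RHS = 1 → holds
(6, 6): LHS = sin(6)² + cos(6)² = 1, RHS = 1 → holds
(7, 3): LHS = sin(7)² + cos(3)² ≈ 1.412, RHS = 1 → fails

4 of 6 pairs satisfy the claim.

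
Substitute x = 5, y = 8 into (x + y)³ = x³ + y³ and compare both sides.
LHS = (5 + 8)³ = 2197
RHS = 5³ + 8³ = 637

LHS ≠ RHS, so the equation does not hold here.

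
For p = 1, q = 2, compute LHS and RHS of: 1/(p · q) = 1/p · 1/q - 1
LHS = 1/(1 · 2) = 1/2
RHS = 1/1 · 1/2 - 1 = -1/2

LHS ≠ RHS, so the equation does not hold here.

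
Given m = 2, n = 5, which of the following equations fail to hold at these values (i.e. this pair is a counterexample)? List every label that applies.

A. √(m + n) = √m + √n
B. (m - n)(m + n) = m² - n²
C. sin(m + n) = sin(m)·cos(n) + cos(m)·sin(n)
Evaluating each claim at the given values:
A. LHS = √(7) ≈ 2.646, RHS = √(2) + √(5) ≈ 3.65 → fails here (LHS ≠ RHS)
B. LHS = -21, RHS = -21 → holds here (LHS = RHS)
C. LHS = sin(7) ≈ 0.657, RHS = sin(2)·cos(5) + sin(5)·cos(2) ≈ 0.657 → holds here (LHS = RHS)

Answer: A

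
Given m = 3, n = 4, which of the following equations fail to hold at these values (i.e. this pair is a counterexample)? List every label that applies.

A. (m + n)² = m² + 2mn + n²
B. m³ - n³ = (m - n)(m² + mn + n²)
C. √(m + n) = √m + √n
C

Evaluating each claim at the given values:
A. LHS = 49, RHS = 49 → holds here (LHS = RHS)
B. LHS = -37, RHS = -37 → holds here (LHS = RHS)
C. LHS = √(7) ≈ 2.646, RHS = √(3) + 2 ≈ 3.732 → fails here (LHS ≠ RHS)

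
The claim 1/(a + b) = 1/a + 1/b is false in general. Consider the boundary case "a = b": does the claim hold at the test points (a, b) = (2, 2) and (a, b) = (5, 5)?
At (2, 2): LHS = 1/4 ≠ RHS = 1
At (5, 5): LHS = 1/10 ≠ RHS = 2/5

Answer: No, fails at both test points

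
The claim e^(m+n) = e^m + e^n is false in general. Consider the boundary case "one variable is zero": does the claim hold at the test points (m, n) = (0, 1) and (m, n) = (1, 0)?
At (0, 1): LHS = e ≈ 2.718 ≠ RHS = 1 + e ≈ 3.718
At (1, 0): LHS = e ≈ 2.718 ≠ RHS = 1 + e ≈ 3.718

Answer: No, fails at both test points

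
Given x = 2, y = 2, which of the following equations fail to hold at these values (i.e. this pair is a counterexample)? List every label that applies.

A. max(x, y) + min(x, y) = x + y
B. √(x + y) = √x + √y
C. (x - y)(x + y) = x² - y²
Evaluating each claim at the given values:
A. LHS = 4, RHS = 4 → holds here (LHS = RHS)
B. LHS = 2, RHS = 2·√(2) ≈ 2.828 → fails here (LHS ≠ RHS)
C. LHS = 0, RHS = 0 → holds here (LHS = RHS)

Answer: B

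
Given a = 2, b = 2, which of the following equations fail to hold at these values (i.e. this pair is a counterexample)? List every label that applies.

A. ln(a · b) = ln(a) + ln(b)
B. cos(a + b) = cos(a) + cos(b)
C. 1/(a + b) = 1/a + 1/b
B, C

Evaluating each claim at the given values:
A. LHS = ln(4) ≈ 1.386, RHS = 2·ln(2) ≈ 1.386 → holds here (LHS = RHS)
B. LHS = cos(4) ≈ -0.6536, RHS = 2·cos(2) ≈ -0.8323 → fails here (LHS ≠ RHS)
C. LHS = 1/4, RHS = 1 → fails here (LHS ≠ RHS)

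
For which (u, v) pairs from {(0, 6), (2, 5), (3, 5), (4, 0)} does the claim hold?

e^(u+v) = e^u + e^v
Testing each pair:
(0, 6): LHS = e^6 ≈ 403.4, RHS = 1 + e^6 ≈ 404.4 → fails
(2, 5): LHS = e^7 ≈ 1097, RHS = e^2 + e^5 ≈ 155.8 → fails
(3, 5): LHS = e^8 ≈ 2981, RHS = e^3 + e^5 ≈ 168.5 → fails
(4, 0): LHS = e^4 ≈ 54.6, RHS = 1 + e^4 ≈ 55.6 → fails

No pair satisfies the claim.

Answer: None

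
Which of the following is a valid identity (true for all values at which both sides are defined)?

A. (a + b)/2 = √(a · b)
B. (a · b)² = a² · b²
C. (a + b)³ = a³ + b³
B

A: fails at (1, 2) — LHS = 3/2, RHS = √(2) ≈ 1.414.
B: holds — e.g. at (2, 7), both sides equal 196.
C: fails at (6, 7) — LHS = 2197, RHS = 559.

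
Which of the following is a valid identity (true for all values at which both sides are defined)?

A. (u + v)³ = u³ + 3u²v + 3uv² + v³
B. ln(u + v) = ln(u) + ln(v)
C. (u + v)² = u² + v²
A

A: holds — e.g. at (0, 1), both sides equal 1.
B: fails at (1, 4) — LHS = ln(5) ≈ 1.609, RHS = ln(4) ≈ 1.386.
C: fails at (2, 3) — LHS = 25, RHS = 13.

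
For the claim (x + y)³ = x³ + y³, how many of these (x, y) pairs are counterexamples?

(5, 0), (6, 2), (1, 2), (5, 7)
3

Testing each pair:
(5, 0): LHS = 125, RHS = 125 → satisfies claim
(6, 2): LHS = 512, RHS = 224 → counterexample
(1, 2): LHS = 27, RHS = 9 → counterexample
(5, 7): LHS = 1728, RHS = 468 → counterexample

That makes 3 counterexamples.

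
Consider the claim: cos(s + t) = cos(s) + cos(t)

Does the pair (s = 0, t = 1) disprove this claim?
Substituting s = 0, t = 1:
LHS = cos(0 + 1) = cos(1) ≈ 0.5403
RHS = cos(0) + cos(1) = cos(1) + 1 ≈ 1.54

Since LHS ≠ RHS, this pair disproves the claim.

Answer: Yes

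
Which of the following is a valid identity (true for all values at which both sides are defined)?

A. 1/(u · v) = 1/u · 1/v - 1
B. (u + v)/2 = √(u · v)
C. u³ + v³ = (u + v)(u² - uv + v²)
A: fails at (4, 6) — LHS = 1/24, RHS = -23/24.
B: fails at (2, 4) — LHS = 3, RHS = 2·√(2) ≈ 2.828.
C: holds — e.g. at (2, 4), both sides equal 72.

Answer: C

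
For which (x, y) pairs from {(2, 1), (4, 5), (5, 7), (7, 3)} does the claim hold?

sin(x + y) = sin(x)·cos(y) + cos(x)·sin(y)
Testing each pair:
(2, 1): LHS = sin(3) ≈ 0.1411, RHS = sin(1)·cos(2) + sin(2)·cos(1) ≈ 0.1411 → holds
(4, 5): LHS = sin(9) ≈ 0.4121, RHS = sin(4)·cos(5) + sin(5)·cos(4) ≈ 0.4121 → holds
(5, 7): LHS = sin(12) ≈ -0.5366, RHS = sin(5)·cos(7) + sin(7)·cos(5) ≈ -0.5366 → holds
(7, 3): LHS = sin(10) ≈ -0.544, RHS = sin(7)·cos(3) + sin(3)·cos(7) ≈ -0.544 → holds

Every pair satisfies the claim.

Answer: All pairs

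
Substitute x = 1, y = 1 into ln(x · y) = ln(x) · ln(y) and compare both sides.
LHS = ln(1 · 1) = 0
RHS = ln(1) · ln(1) = 0

LHS = RHS: the two sides agree.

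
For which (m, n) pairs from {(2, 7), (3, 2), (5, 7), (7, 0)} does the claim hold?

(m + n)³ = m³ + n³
(7, 0)

Testing each pair:
(2, 7): LHS = 729, RHS = 351 → fails
(3, 2): LHS = 125, RHS = 35 → fails
(5, 7): LHS = 1728, RHS = 468 → fails
(7, 0): LHS = 343, RHS = 343 → holds

1 of 4 pairs satisfies the claim.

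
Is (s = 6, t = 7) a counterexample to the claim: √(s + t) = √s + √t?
Yes

Substituting s = 6, t = 7:
LHS = √(6 + 7) = √(13) ≈ 3.606
RHS = √6 + √7 = √(6) + √(7) ≈ 5.095

Since LHS ≠ RHS, this pair disproves the claim.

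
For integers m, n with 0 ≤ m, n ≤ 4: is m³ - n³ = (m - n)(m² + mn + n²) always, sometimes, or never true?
The identity holds for every pair in the range. For instance at (m, n) = (0, 1): both sides equal -1.

Answer: Always true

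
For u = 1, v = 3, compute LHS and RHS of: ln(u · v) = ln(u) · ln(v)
LHS = ln(1 · 3) = ln(3) ≈ 1.099
RHS = ln(1) · ln(3) = 0

LHS ≠ RHS (they differ by about 1.099), so the equation does not hold here.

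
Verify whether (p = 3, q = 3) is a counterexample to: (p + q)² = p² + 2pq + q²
Substituting p = 3, q = 3:
LHS = (3 + 3)² = 36
RHS = 3² + 2·3·3 + 3² = 36

The sides agree, so this pair does not disprove the claim.

Answer: No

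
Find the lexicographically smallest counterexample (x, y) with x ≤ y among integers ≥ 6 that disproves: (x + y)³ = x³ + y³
(x, y) = (6, 6)

Substituting (6, 6) into the claim:
LHS = (6 + 6)³ = 1728
RHS = 6³ + 6³ = 432

Since LHS ≠ RHS, this pair disproves the claim, and no lexicographically smaller pair (x ≤ y, integers ≥ 6) does.

For instance (9, 10) is also a counterexample (LHS = 6859, RHS = 1729), but it's lexicographically larger.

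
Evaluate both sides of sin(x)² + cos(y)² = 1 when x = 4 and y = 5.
LHS = sin(4)² + cos(5)² ≈ 0.6532
RHS = 1

LHS ≠ RHS (they differ by about 0.3468), so the equation does not hold here.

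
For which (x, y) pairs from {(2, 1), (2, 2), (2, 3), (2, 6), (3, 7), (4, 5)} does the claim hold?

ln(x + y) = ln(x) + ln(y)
Testing each pair:
(2, 1): LHS = ln(3) ≈ 1.099, RHS = ln(2) ≈ 0.6931 → fails
(2, 2): LHS = ln(4) ≈ 1.386, RHS = 2·ln(2) ≈ 1.386 → holds
(2, 3): LHS = ln(5) ≈ 1.609, RHS = ln(2) + ln(3) ≈ 1.792 → fails
(2, 6): LHS = ln(8) ≈ 2.079, RHS = ln(2) + ln(6) ≈ 2.485 → fails
(3, 7): LHS = ln(10) ≈ 2.303, RHS = ln(3) + ln(7) ≈ 3.045 → fails
(4, 5): LHS = ln(9) ≈ 2.197, RHS = ln(4) + ln(5) ≈ 2.996 → fails

1 of 6 pairs satisfies the claim.

Answer: (2, 2)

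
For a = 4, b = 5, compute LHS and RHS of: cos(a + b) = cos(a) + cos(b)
LHS = cos(4 + 5) = cos(9) ≈ -0.9111
RHS = cos(4) + cos(5) ≈ -0.37

LHS ≠ RHS (they differ by about 0.5411), so the equation does not hold here.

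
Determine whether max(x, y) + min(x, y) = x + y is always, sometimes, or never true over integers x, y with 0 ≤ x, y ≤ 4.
The identity holds for every pair in the range. For instance at (x, y) = (3, 4): both sides equal 7.

Answer: Always true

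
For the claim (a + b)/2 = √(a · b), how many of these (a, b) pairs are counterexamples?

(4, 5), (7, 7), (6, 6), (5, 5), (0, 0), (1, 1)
1

Testing each pair:
(4, 5): LHS = 9/2, RHS = 2·√(5) ≈ 4.472 → counterexample
(7, 7): LHS = 7, RHS = 7 → satisfies claim
(6, 6): LHS = 6, RHS = 6 → satisfies claim
(5, 5): LHS = 5, RHS = 5 → satisfies claim
(0, 0): LHS = 0, RHS = 0 → satisfies claim
(1, 1): LHS = 1, RHS = 1 → satisfies claim

That makes 1 counterexample.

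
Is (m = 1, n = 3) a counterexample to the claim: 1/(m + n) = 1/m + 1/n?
Yes

Substituting m = 1, n = 3:
LHS = 1/(1 + 3) = 1/4
RHS = 1/1 + 1/3 = 4/3

Since LHS ≠ RHS, this pair disproves the claim.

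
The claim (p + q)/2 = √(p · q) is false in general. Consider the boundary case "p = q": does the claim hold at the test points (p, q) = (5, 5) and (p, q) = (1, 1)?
Yes, holds at both test points

At (5, 5): LHS = 5, RHS = 5 → equal
At (1, 1): LHS = 1, RHS = 1 → equal

So the claim does hold at both of these boundary points, even though it is not an identity.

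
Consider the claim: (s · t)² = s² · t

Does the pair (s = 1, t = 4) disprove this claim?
Substituting s = 1, t = 4:
LHS = (1 · 4)² = 16
RHS = 1² · 4 = 4

Since LHS ≠ RHS, this pair disproves the claim.

Answer: Yes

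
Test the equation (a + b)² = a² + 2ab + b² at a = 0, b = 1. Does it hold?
Holds

Substituting a = 0, b = 1:

LHS = (0 + 1)² = 1
RHS = 0² + 2·0·1 + 1² = 1

LHS = RHS, so the equation holds at this point.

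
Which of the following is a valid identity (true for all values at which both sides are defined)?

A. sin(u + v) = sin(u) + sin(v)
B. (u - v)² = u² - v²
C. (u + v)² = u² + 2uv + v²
A: fails at (4, 5) — LHS = sin(9) ≈ 0.4121, RHS = sin(5) + sin(4) ≈ -1.716.
B: fails at (2, 4) — LHS = 4, RHS = -12.
C: holds — e.g. at (2, 3), both sides equal 25.

Answer: C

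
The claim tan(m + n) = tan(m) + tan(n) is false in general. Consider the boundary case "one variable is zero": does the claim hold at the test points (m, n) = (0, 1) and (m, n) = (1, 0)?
Yes, holds at both test points

At (0, 1): LHS = tan(1) ≈ 1.557, RHS = tan(1) ≈ 1.557 → equal
At (1, 0): LHS = tan(1) ≈ 1.557, RHS = tan(1) ≈ 1.557 → equal

So the claim does hold at both of these boundary points, even though it is not an identity.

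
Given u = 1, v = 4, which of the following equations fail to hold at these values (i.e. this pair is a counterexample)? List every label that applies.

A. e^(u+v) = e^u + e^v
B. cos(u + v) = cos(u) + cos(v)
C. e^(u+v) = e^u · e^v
A, B

Evaluating each claim at the given values:
A. LHS = e^5 ≈ 148.4, RHS = e + e^4 ≈ 57.32 → fails here (LHS ≠ RHS)
B. LHS = cos(5) ≈ 0.2837, RHS = cos(4) + cos(1) ≈ -0.1133 → fails here (LHS ≠ RHS)
C. LHS = e^5 ≈ 148.4, RHS = e^5 ≈ 148.4 → holds here (LHS = RHS)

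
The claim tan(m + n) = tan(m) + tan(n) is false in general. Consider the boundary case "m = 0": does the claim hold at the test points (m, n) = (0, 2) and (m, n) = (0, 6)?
At (0, 2): LHS = tan(2) ≈ -2.185, RHS = tan(2) ≈ -2.185 → equal
At (0, 6): LHS = tan(6) ≈ -0.291, RHS = tan(6) ≈ -0.291 → equal

So the claim does hold at both of these boundary points, even though it is not an identity.

Answer: Yes, holds at both test points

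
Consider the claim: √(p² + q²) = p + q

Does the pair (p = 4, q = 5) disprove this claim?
Yes

Substituting p = 4, q = 5:
LHS = √(4² + 5²) = √(41) ≈ 6.403
RHS = 4 + 5 = 9

Since LHS ≠ RHS, this pair disproves the claim.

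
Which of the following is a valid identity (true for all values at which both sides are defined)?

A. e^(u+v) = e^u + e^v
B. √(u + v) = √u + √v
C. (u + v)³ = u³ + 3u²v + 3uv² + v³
A: fails at (2, 7) — LHS = e^9 ≈ 8103, RHS = e^2 + e^7 ≈ 1104.
B: fails at (1, 3) — LHS = 2, RHS = 1 + √(3) ≈ 2.732.
C: holds — e.g. at (3, 3), both sides equal 216.

Answer: C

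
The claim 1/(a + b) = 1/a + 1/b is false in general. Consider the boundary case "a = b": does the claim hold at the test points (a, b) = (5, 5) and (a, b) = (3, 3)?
At (5, 5): LHS = 1/10 ≠ RHS = 2/5
At (3, 3): LHS = 1/6 ≠ RHS = 2/3

Answer: No, fails at both test points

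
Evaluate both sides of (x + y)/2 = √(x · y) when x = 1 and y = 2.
LHS = (1 + 2)/2 = 3/2
RHS = √(1 · 2) = √(2) ≈ 1.414

LHS ≠ RHS (they differ by about 0.08579), so the equation does not hold here.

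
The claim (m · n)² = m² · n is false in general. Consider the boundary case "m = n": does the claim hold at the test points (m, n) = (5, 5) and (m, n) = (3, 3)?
No, fails at both test points

At (5, 5): LHS = 625 ≠ RHS = 125
At (3, 3): LHS = 81 ≠ RHS = 27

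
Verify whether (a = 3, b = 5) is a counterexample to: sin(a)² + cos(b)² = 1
Substituting a = 3, b = 5:
LHS = sin(3)² + cos(5)² ≈ 0.1004
RHS = 1

Since LHS ≠ RHS, this pair disproves the claim.

Answer: Yes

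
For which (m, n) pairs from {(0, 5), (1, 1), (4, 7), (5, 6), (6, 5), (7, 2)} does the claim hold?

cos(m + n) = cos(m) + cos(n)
Testing each pair:
(0, 5): LHS = cos(5) ≈ 0.2837, RHS = cos(5) + 1 ≈ 1.284 → fails
(1, 1): LHS = cos(2) ≈ -0.4161, RHS = 2·cos(1) ≈ 1.081 → fails
(4, 7): LHS = cos(11) ≈ 0.004426, RHS = cos(4) + cos(7) ≈ 0.1003 → fails
(5, 6): LHS = cos(11) ≈ 0.004426, RHS = cos(5) + cos(6) ≈ 1.244 → fails
(6, 5): LHS = cos(11) ≈ 0.004426, RHS = cos(5) + cos(6) ≈ 1.244 → fails
(7, 2): LHS = cos(9) ≈ -0.9111, RHS = cos(2) + cos(7) ≈ 0.3378 → fails

No pair satisfies the claim.

Answer: None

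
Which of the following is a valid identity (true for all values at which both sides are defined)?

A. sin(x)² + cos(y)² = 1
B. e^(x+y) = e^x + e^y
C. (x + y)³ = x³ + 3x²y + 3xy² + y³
C

A: fails at (2, 4) — LHS = cos(4)² + sin(2)² ≈ 1.254, RHS = 1.
B: fails at (3, 7) — LHS = e^10 ≈ 22026.5, RHS = e^3 + e^7 ≈ 1117.
C: holds — e.g. at (2, 2), both sides equal 64.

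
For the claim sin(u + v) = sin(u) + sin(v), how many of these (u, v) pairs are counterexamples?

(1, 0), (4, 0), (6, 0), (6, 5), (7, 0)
1

Testing each pair:
(1, 0): LHS = sin(1) ≈ 0.8415, RHS = sin(1) ≈ 0.8415 → satisfies claim
(4, 0): LHS = sin(4) ≈ -0.7568, RHS = sin(4) ≈ -0.7568 → satisfies claim
(6, 0): LHS = sin(6) ≈ -0.2794, RHS = sin(6) ≈ -0.2794 → satisfies claim
(6, 5): LHS = sin(11) ≈ -1, RHS = sin(5) + sin(6) ≈ -1.238 → counterexample
(7, 0): LHS = sin(7) ≈ 0.657, RHS = sin(7) ≈ 0.657 → satisfies claim

That makes 1 counterexample.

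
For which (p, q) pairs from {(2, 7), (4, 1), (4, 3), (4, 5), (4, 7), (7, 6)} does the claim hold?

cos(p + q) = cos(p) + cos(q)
None

Testing each pair:
(2, 7): LHS = cos(9) ≈ -0.9111, RHS = cos(2) + cos(7) ≈ 0.3378 → fails
(4, 1): LHS = cos(5) ≈ 0.2837, RHS = cos(4) + cos(1) ≈ -0.1133 → fails
(4, 3): LHS = cos(7) ≈ 0.7539, RHS = cos(3) + cos(4) ≈ -1.644 → fails
(4, 5): LHS = cos(9) ≈ -0.9111, RHS = cos(4) + cos(5) ≈ -0.37 → fails
(4, 7): LHS = cos(11) ≈ 0.004426, RHS = cos(4) + cos(7) ≈ 0.1003 → fails
(7, 6): LHS = cos(13) ≈ 0.9074, RHS = cos(7) + cos(6) ≈ 1.714 → fails

No pair satisfies the claim.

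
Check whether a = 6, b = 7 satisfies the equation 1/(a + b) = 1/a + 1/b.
Fails

Substituting a = 6, b = 7:

LHS = 1/(6 + 7) = 1/13
RHS = 1/6 + 1/7 = 13/42

LHS ≠ RHS, so the equation does not hold at this point.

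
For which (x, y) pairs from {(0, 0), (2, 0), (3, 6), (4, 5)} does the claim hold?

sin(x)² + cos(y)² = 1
Testing each pair:
(0, 0): LHS = 1, RHS = 1 → holds
(2, 0): LHS = sin(2)² + 1 ≈ 1.827, RHS = 1 → fails
(3, 6): LHS = sin(3)² + cos(6)² ≈ 0.9418, RHS = 1 → fails
(4, 5): LHS = cos(5)² + sin(4)² ≈ 0.6532, RHS = 1 → fails

1 of 4 pairs satisfies the claim.

Answer: (0, 0)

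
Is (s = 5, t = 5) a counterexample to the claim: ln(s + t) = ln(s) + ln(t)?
Substituting s = 5, t = 5:
LHS = ln(5 + 5) = ln(10) ≈ 2.303
RHS = ln(5) + ln(5) = 2·ln(5) ≈ 3.219

Since LHS ≠ RHS, this pair disproves the claim.

Answer: Yes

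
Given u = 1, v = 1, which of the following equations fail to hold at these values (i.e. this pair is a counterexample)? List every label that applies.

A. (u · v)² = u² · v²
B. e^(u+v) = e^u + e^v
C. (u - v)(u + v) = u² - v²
B

Evaluating each claim at the given values:
A. LHS = 1, RHS = 1 → holds here (LHS = RHS)
B. LHS = e^2 ≈ 7.389, RHS = 2·e ≈ 5.437 → fails here (LHS ≠ RHS)
C. LHS = 0, RHS = 0 → holds here (LHS = RHS)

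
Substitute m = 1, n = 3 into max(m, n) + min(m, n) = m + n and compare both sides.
LHS = max(1, 3) + min(1, 3) = 4
RHS = 1 + 3 = 4

LHS = RHS: the two sides agree.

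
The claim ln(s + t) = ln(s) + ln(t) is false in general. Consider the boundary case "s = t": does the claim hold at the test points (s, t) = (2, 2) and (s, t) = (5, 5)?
At (2, 2): LHS = ln(4) ≈ 1.386, RHS = 2·ln(2) ≈ 1.386 → equal
At (5, 5): LHS = ln(10) ≈ 2.303 ≠ RHS = 2·ln(5) ≈ 3.219

Answer: Only at (2, 2)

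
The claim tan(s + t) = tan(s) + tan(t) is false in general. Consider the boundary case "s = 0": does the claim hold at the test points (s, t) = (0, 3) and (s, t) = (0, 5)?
Yes, holds at both test points

At (0, 3): LHS = tan(3) ≈ -0.1425, RHS = tan(3) ≈ -0.1425 → equal
At (0, 5): LHS = tan(5) ≈ -3.381, RHS = tan(5) ≈ -3.381 → equal

So the claim does hold at both of these boundary points, even though it is not an identity.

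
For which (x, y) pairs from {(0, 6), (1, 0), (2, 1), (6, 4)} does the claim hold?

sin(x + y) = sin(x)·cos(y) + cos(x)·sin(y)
Testing each pair:
(0, 6): LHS = sin(6) ≈ -0.2794, RHS = sin(6) ≈ -0.2794 → holds
(1, 0): LHS = sin(1) ≈ 0.8415, RHS = sin(1) ≈ 0.8415 → holds
(2, 1): LHS = sin(3) ≈ 0.1411, RHS = sin(1)·cos(2) + sin(2)·cos(1) ≈ 0.1411 → holds
(6, 4): LHS = sin(10) ≈ -0.544, RHS = sin(4)·cos(6) + sin(6)·cos(4) ≈ -0.544 → holds

Every pair satisfies the claim.

Answer: All pairs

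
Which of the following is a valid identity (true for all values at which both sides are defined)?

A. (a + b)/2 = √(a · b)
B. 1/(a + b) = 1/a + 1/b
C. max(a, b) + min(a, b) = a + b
C

A: fails at (4, 5) — LHS = 9/2, RHS = 2·√(5) ≈ 4.472.
B: fails at (2, 4) — LHS = 1/6, RHS = 3/4.
C: holds — e.g. at (6, 7), both sides equal 13.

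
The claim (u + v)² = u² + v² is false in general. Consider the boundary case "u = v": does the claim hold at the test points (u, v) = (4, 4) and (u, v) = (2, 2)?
No, fails at both test points

At (4, 4): LHS = 64 ≠ RHS = 32
At (2, 2): LHS = 16 ≠ RHS = 8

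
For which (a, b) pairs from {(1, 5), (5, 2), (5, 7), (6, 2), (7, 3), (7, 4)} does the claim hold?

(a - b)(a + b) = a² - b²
Testing each pair:
(1, 5): LHS = -24, RHS = -24 → holds
(5, 2): LHS = 21, RHS = 21 → holds
(5, 7): LHS = -24, RHS = -24 → holds
(6, 2): LHS = 32, RHS = 32 → holds
(7, 3): LHS = 40, RHS = 40 → holds
(7, 4): LHS = 33, RHS = 33 → holds

Every pair satisfies the claim.

Answer: All pairs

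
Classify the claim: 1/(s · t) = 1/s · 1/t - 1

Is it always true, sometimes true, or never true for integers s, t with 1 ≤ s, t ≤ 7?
The claim fails for every pair in the range. For instance at (s, t) = (4, 7): LHS = 1/28, RHS = -27/28.

Answer: Never true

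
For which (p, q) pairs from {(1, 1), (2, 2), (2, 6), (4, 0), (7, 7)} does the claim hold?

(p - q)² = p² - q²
Testing each pair:
(1, 1): LHS = 0, RHS = 0 → holds
(2, 2): LHS = 0, RHS = 0 → holds
(2, 6): LHS = 16, RHS = -32 → fails
(4, 0): LHS = 16, RHS = 16 → holds
(7, 7): LHS = 0, RHS = 0 → holds

4 of 5 pairs satisfy the claim.

Answer: (1, 1), (2, 2), (4, 0), (7, 7)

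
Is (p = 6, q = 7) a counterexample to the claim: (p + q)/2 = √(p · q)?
Substituting p = 6, q = 7:
LHS = (6 + 7)/2 = 13/2
RHS = √(6 · 7) = √(42) ≈ 6.481

Since LHS ≠ RHS, this pair disproves the claim.

Answer: Yes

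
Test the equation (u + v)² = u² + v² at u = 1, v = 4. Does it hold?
Fails

Substituting u = 1, v = 4:

LHS = (1 + 4)² = 25
RHS = 1² + 4² = 17

LHS ≠ RHS, so the equation does not hold at this point.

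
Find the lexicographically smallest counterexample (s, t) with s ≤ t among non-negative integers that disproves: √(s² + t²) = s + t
Substituting (1, 1) into the claim:
LHS = √(1² + 1²) = √(2) ≈ 1.414
RHS = 1 + 1 = 2

Since LHS ≠ RHS, this pair disproves the claim, and no lexicographically smaller pair (s ≤ t, non-negative integers) does.

For instance (7, 7) is also a counterexample (LHS = 7·√(2) ≈ 9.899, RHS = 14), but it's lexicographically larger.

Answer: (s, t) = (1, 1)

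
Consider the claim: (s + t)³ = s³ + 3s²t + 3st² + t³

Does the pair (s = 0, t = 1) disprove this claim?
No

Substituting s = 0, t = 1:
LHS = (0 + 1)³ = 1
RHS = 0³ + 3·0²·1 + 3·0·1² + 1³ = 1

The sides agree, so this pair does not disprove the claim.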